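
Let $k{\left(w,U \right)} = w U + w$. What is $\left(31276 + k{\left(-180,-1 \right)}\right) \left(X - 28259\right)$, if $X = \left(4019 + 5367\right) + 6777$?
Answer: $-378314496$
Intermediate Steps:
$k{\left(w,U \right)} = w + U w$ ($k{\left(w,U \right)} = U w + w = w + U w$)
$X = 16163$ ($X = 9386 + 6777 = 16163$)
$\left(31276 + k{\left(-180,-1 \right)}\right) \left(X - 28259\right) = \left(31276 - 180 \left(1 - 1\right)\right) \left(16163 - 28259\right) = \left(31276 - 0\right) \left(-12096\right) = \left(31276 + 0\right) \left(-12096\right) = 31276 \left(-12096\right) = -378314496$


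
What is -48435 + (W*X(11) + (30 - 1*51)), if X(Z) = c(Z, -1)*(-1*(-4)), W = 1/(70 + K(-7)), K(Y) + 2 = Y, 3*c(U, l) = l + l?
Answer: -8867456/183 ≈ -48456.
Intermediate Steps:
c(U, l) = 2*l/3 (c(U, l) = (l + l)/3 = (2*l)/3 = 2*l/3)
K(Y) = -2 + Y
W = 1/61 (W = 1/(70 + (-2 - 7)) = 1/(70 - 9) = 1/61 ≈ 0.016393)
X(Z) = -8/3 (X(Z) = ((⅔)*(-1))*(-1*(-4)) = -⅔*4 = -8/3)
-48435 + (W*X(11) + (30 - 1*51)) = -48435 + ((1/61)*(-8/3) + (30 - 1*51)) = -48435 + (-8/183 + (30 - 51)) = -48435 + (-8/183 - 21) = -48435 - 3851/183 = -8867456/183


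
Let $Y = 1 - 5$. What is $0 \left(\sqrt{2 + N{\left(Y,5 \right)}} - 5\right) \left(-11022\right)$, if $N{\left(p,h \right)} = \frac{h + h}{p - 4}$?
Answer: $0$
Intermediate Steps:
$Y = -4$
$N{\left(p,h \right)} = \frac{2 h}{-4 + p}$
$0 \left(\sqrt{2 + N{\left(Y,5 \right)}} - 5\right) \left(-11022\right) = 0 \left(\sqrt{2 + 2 \cdot 5 \frac{1}{-4 - 4}} - 5\right) \left(-11022\right) = 0 \left(\sqrt{2 + 2 \cdot 5 \frac{1}{-8}} - 5\right) \left(-11022\right) = 0 \left(\sqrt{2 + 2 \cdot 5 \left(- \frac{1}{8}\right)} - 5\right) \left(-11022\right) = 0 \left(\sqrt{2 - \frac{5}{4}} - 5\right) \left(-11022\right) = 0 \left(\sqrt{\frac{3}{4}} - 5\right) \left(-11022\right) = 0 \left(\frac{\sqrt{3}}{2} - 5\right) \left(-11022\right) = 0 \left(-5 + \frac{\sqrt{3}}{2}\right) \left(-11022\right) = 0 \left(-11022\right) = 0$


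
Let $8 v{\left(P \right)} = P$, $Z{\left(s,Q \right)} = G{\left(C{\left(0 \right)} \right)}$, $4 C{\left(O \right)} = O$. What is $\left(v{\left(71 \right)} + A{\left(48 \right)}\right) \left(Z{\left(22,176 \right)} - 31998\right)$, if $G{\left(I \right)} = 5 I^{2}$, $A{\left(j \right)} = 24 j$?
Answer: $- \frac{148582713}{4} \approx -3.7146 \cdot 10^{7}$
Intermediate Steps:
$C{\left(O \right)} = \frac{O}{4}$
$Z{\left(s,Q \right)} = 0$ ($Z{\left(s,Q \right)} = 5 \left(\frac{1}{4} \cdot 0\right)^{2} = 5 \cdot 0^{2} = 5 \cdot 0 = 0$)
$v{\left(P \right)} = \frac{P}{8}$
$\left(v{\left(71 \right)} + A{\left(48 \right)}\right) \left(Z{\left(22,176 \right)} - 31998\right) = \left(\frac{1}{8} \cdot 71 + 24 \cdot 48\right) \left(0 - 31998\right) = \left(\frac{71}{8} + 1152\right) \left(-31998\right) = \frac{9287}{8} \left(-31998\right) = - \frac{148582713}{4}$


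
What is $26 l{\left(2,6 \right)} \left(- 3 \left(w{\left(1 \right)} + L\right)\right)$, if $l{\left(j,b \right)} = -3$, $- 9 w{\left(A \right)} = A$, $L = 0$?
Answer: $-26$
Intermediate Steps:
$w{\left(A \right)} = - \frac{A}{9}$
$26 l{\left(2,6 \right)} \left(- 3 \left(w{\left(1 \right)} + L\right)\right) = 26 \left(-3\right) \left(- 3 \left(\left(- \frac{1}{9}\right) 1 + 0\right)\right) = - 78 \left(- 3 \left(- \frac{1}{9} + 0\right)\right) = - 78 \left(\left(-3\right) \left(- \frac{1}{9}\right)\right) = \left(-78\right) \frac{1}{3} = -26$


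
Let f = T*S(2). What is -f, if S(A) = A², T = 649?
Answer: -2596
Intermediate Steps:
f = 2596 (f = 649*2² = 649*4 = 2596)
-f = -1*2596 = -2596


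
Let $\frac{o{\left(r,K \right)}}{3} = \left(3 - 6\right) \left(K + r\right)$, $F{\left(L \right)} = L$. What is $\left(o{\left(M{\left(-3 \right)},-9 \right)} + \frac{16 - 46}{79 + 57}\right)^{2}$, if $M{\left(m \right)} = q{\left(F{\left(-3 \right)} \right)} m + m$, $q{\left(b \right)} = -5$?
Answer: $\frac{3426201}{4624} \approx 740.96$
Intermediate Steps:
$M{\left(m \right)} = - 4 m$ ($M{\left(m \right)} = - 5 m + m = - 4 m$)
$o{\left(r,K \right)} = - 9 K - 9 r$ ($o{\left(r,K \right)} = 3 \left(3 - 6\right) \left(K + r\right) = 3 \left(- 3 \left(K + r\right)\right) = 3 \left(- 3 K - 3 r\right) = - 9 K - 9 r$)
$\left(o{\left(M{\left(-3 \right)},-9 \right)} + \frac{16 - 46}{79 + 57}\right)^{2} = \left(\left(\left(-9\right) \left(-9\right) - 9 \left(\left(-4\right) \left(-3\right)\right)\right) + \frac{16 - 46}{79 + 57}\right)^{2} = \left(\left(81 - 108\right) - \frac{30}{136}\right)^{2} = \left(\left(81 - 108\right) - \frac{15}{68}\right)^{2} = \left(-27 - \frac{15}{68}\right)^{2} = \left(- \frac{1851}{68}\right)^{2} = \frac{3426201}{4624}$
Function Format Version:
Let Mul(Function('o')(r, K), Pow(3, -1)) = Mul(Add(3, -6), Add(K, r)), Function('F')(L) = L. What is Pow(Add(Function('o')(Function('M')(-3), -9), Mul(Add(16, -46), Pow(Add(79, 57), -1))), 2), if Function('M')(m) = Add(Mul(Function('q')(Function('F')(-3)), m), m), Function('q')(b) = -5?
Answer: Rational(3426201, 4624) ≈ 740.96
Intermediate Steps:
Function('M')(m) = Mul(-4, m) (Function('M')(m) = Add(Mul(-5, m), m) = Mul(-4, m))
Function('o')(r, K) = Add(Mul(-9, K), Mul(-9, r)) (Function('o')(r, K) = Mul(3, Mul(Add(3, -6), Add(K, r))) = Mul(3, Mul(-3, Add(K, r))) = Mul(3, Add(Mul(-3, K), Mul(-3, r))) = Add(Mul(-9, K), Mul(-9, r)))
Pow(Add(Function('o')(Function('M')(-3), -9), Mul(Add(16, -46), Pow(Add(79, 57), -1))), 2) = Pow(Add(Add(Mul(-9, -9), Mul(-9, Mul(-4, -3))), Mul(Add(16, -46), Pow(Add(79, 57), -1))), 2) = Pow(Add(Add(81, Mul(-9, 12)), Mul(-30, Pow(136, -1))), 2) = Pow(Add(Add(81, -108), Mul(-30, Rational(1, 136))), 2) = Pow(Add(-27, Rational(-15, 68)), 2) = Pow(Rational(-1851, 68), 2) = Rational(3426201, 4624)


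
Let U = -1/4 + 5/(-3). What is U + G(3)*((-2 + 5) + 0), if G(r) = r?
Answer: 85/12 ≈ 7.0833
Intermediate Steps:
U = -23/12 (U = -1*1/4 + 5*(-1/3) = -1/4 - 5/3 = -23/12 ≈ -1.9167)
U + G(3)*((-2 + 5) + 0) = -23/12 + 3*((-2 + 5) + 0) = -23/12 + 3*(3 + 0) = -23/12 + 3*3 = -23/12 + 9 = 85/12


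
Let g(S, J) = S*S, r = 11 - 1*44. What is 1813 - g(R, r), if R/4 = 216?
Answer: -744683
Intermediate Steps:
R = 864 (R = 4*216 = 864)
r = -33 (r = 11 - 44 = -33)
g(S, J) = S**2
1813 - g(R, r) = 1813 - 1*864**2 = 1813 - 1*746496 = 1813 - 746496 = -744683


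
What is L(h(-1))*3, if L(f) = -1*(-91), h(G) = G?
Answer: 273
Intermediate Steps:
L(f) = 91
L(h(-1))*3 = 91*3 = 273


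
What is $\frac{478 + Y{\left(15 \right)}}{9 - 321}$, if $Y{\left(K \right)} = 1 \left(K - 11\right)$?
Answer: $- \frac{241}{156} \approx -1.5449$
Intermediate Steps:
$Y{\left(K \right)} = -11 + K$ ($Y{\left(K \right)} = 1 \left(-11 + K\right) = -11 + K$)
$\frac{478 + Y{\left(15 \right)}}{9 - 321} = \frac{478 + \left(-11 + 15\right)}{9 - 321} = \frac{478 + 4}{-312} = 482 \left(- \frac{1}{312}\right) = - \frac{241}{156}$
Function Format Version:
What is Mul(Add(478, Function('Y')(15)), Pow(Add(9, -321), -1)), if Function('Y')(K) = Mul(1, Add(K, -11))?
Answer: Rational(-241, 156) ≈ -1.5449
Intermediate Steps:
Function('Y')(K) = Add(-11, K) (Function('Y')(K) = Mul(1, Add(-11, K)) = Add(-11, K))
Mul(Add(478, Function('Y')(15)), Pow(Add(9, -321), -1)) = Mul(Add(478, Add(-11, 15)), Pow(Add(9, -321), -1)) = Mul(Add(478, 4), Pow(-312, -1)) = Mul(482, Rational(-1, 312)) = Rational(-241, 156)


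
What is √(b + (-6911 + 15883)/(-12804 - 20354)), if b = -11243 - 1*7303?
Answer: 2*I*√1274422010245/16579 ≈ 136.18*I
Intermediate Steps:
b = -18546 (b = -11243 - 7303 = -18546)
√(b + (-6911 + 15883)/(-12804 - 20354)) = √(-18546 + (-6911 + 15883)/(-12804 - 20354)) = √(-18546 + 8972/(-33158)) = √(-18546 + 8972*(-1/33158)) = √(-18546 - 4486/16579) = √(-307478620/16579) = 2*I*√1274422010245/16579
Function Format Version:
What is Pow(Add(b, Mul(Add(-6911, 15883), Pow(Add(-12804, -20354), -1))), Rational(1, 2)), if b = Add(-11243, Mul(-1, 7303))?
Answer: Mul(Rational(2, 16579), I, Pow(1274422010245, Rational(1, 2))) ≈ Mul(136.18, I)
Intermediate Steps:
b = -18546 (b = Add(-11243, -7303) = -18546)
Pow(Add(b, Mul(Add(-6911, 15883), Pow(Add(-12804, -20354), -1))), Rational(1, 2)) = Pow(Add(-18546, Mul(Add(-6911, 15883), Pow(Add(-12804, -20354), -1))), Rational(1, 2)) = Pow(Add(-18546, Mul(8972, Pow(-33158, -1))), Rational(1, 2)) = Pow(Add(-18546, Mul(8972, Rational(-1, 33158))), Rational(1, 2)) = Pow(Add(-18546, Rational(-4486, 16579)), Rational(1, 2)) = Pow(Rational(-307478620, 16579), Rational(1, 2)) = Mul(Rational(2, 16579), I, Pow(1274422010245, Rational(1, 2)))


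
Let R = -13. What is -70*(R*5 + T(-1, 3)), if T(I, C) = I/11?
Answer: 50120/11 ≈ 4556.4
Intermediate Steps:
T(I, C) = I/11 (T(I, C) = I*(1/11) = I/11)
-70*(R*5 + T(-1, 3)) = -70*(-13*5 + (1/11)*(-1)) = -70*(-65 - 1/11) = -70*(-716/11) = 50120/11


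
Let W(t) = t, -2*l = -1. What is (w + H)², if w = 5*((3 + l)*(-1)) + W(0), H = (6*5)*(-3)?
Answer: 46225/4 ≈ 11556.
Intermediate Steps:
l = ½ (l = -½*(-1) = ½ ≈ 0.50000)
H = -90 (H = 30*(-3) = -90)
w = -35/2 (w = 5*((3 + ½)*(-1)) + 0 = 5*((7/2)*(-1)) + 0 = 5*(-7/2) + 0 = -35/2 + 0 = -35/2 ≈ -17.500)
(w + H)² = (-35/2 - 90)² = (-215/2)² = 46225/4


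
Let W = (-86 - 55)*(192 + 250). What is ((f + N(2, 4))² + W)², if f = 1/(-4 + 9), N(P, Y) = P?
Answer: 2427142769041/625 ≈ 3.8834e+9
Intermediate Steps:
W = -62322 (W = -141*442 = -62322)
f = ⅕ (f = 1/5 = ⅕ ≈ 0.20000)
((f + N(2, 4))² + W)² = ((⅕ + 2)² - 62322)² = ((11/5)² - 62322)² = (121/25 - 62322)² = (-1557929/25)² = 2427142769041/625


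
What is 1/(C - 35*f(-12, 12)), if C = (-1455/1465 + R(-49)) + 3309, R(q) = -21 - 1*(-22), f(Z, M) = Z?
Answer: 293/1092599 ≈ 0.00026817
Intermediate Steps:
R(q) = 1 (R(q) = -21 + 22 = 1)
C = 969539/293 (C = (-1455/1465 + 1) + 3309 = (-1455*1/1465 + 1) + 3309 = (-291/293 + 1) + 3309 = 2/293 + 3309 = 969539/293 ≈ 3309.0)
1/(C - 35*f(-12, 12)) = 1/(969539/293 - 35*(-12)) = 1/(969539/293 + 420) = 1/(1092599/293) = 293/1092599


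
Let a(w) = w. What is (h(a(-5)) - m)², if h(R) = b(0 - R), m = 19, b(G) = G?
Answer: 196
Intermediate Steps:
h(R) = -R (h(R) = 0 - R = -R)
(h(a(-5)) - m)² = (-1*(-5) - 1*19)² = (5 - 19)² = (-14)² = 196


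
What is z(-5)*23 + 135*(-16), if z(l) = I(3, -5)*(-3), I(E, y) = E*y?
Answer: -1125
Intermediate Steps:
z(l) = 45 (z(l) = (3*(-5))*(-3) = -15*(-3) = 45)
z(-5)*23 + 135*(-16) = 45*23 + 135*(-16) = 1035 - 2160 = -1125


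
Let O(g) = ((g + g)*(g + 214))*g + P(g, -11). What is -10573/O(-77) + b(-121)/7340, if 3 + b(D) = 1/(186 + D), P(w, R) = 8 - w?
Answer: -2679778357/387555725050 ≈ -0.0069146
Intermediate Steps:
b(D) = -3 + 1/(186 + D)
O(g) = 8 - g + 2*g**2*(214 + g) (O(g) = ((g + g)*(g + 214))*g + (8 - g) = ((2*g)*(214 + g))*g + (8 - g) = (2*g*(214 + g))*g + (8 - g) = 2*g**2*(214 + g) + (8 - g) = 8 - g + 2*g**2*(214 + g))
-10573/O(-77) + b(-121)/7340 = -10573/(8 - 1*(-77) + 2*(-77)**3 + 428*(-77)**2) + ((-557 - 3*(-121))/(186 - 121))/7340 = -10573/(8 + 77 + 2*(-456533) + 428*5929) + ((-557 + 363)/65)*(1/7340) = -10573/(8 + 77 - 913066 + 2537612) + ((1/65)*(-194))*(1/7340) = -10573/1624631 - 194/65*1/7340 = -10573*1/1624631 - 97/238550 = -10573/1624631 - 97/238550 = -2679778357/387555725050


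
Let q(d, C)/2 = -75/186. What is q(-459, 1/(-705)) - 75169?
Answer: -2330264/31 ≈ -75170.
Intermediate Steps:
q(d, C) = -25/31 (q(d, C) = 2*(-75/186) = 2*(-75*1/186) = 2*(-25/62) = -25/31)
q(-459, 1/(-705)) - 75169 = -25/31 - 75169 = -2330264/31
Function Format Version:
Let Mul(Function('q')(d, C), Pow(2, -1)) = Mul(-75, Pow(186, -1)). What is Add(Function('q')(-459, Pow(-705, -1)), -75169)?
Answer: Rational(-2330264, 31) ≈ -75170.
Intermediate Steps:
Function('q')(d, C) = Rational(-25, 31) (Function('q')(d, C) = Mul(2, Mul(-75, Pow(186, -1))) = Mul(2, Mul(-75, Rational(1, 186))) = Mul(2, Rational(-25, 62)) = Rational(-25, 31))
Add(Function('q')(-459, Pow(-705, -1)), -75169) = Add(Rational(-25, 31), -75169) = Rational(-2330264, 31)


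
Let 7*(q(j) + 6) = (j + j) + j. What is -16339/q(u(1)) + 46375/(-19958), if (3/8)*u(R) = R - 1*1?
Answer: 81453878/29937 ≈ 2720.8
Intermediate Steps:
u(R) = -8/3 + 8*R/3 (u(R) = 8*(R - 1*1)/3 = 8*(R - 1)/3 = 8*(-1 + R)/3 = -8/3 + 8*R/3)
q(j) = -6 + 3*j/7 (q(j) = -6 + ((j + j) + j)/7 = -6 + (2*j + j)/7 = -6 + (3*j)/7 = -6 + 3*j/7)
-16339/q(u(1)) + 46375/(-19958) = -16339/(-6 + 3*(-8/3 + (8/3)*1)/7) + 46375/(-19958) = -16339/(-6 + 3*(-8/3 + 8/3)/7) + 46375*(-1/19958) = -16339/(-6 + (3/7)*0) - 46375/19958 = -16339/(-6 + 0) - 46375/19958 = -16339/(-6) - 46375/19958 = -16339*(-⅙) - 46375/19958 = 16339/6 - 46375/19958 = 81453878/29937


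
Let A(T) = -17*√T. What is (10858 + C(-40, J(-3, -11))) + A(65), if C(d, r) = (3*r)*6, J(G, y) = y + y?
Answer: 10462 - 17*√65 ≈ 10325.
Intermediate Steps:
J(G, y) = 2*y
C(d, r) = 18*r
(10858 + C(-40, J(-3, -11))) + A(65) = (10858 + 18*(2*(-11))) - 17*√65 = (10858 + 18*(-22)) - 17*√65 = (10858 - 396) - 17*√65 = 10462 - 17*√65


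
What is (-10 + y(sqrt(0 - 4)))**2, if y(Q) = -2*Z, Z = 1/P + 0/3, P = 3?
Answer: 1024/9 ≈ 113.78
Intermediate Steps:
Z = 1/3 (Z = 1/3 + 0/3 = 1*(1/3) + 0*(1/3) = 1/3 + 0 = 1/3 ≈ 0.33333)
y(Q) = -2/3 (y(Q) = -2*1/3 = -2/3)
(-10 + y(sqrt(0 - 4)))**2 = (-10 - 2/3)**2 = (-32/3)**2 = 1024/9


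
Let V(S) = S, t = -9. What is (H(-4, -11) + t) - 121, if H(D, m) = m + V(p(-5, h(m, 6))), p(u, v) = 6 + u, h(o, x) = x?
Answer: -140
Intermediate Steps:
H(D, m) = 1 + m (H(D, m) = m + (6 - 5) = m + 1 = 1 + m)
(H(-4, -11) + t) - 121 = ((1 - 11) - 9) - 121 = (-10 - 9) - 121 = -19 - 121 = -140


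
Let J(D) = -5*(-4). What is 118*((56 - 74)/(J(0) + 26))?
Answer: -1062/23 ≈ -46.174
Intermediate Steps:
J(D) = 20
118*((56 - 74)/(J(0) + 26)) = 118*((56 - 74)/(20 + 26)) = 118*(-18/46) = 118*(-18*1/46) = 118*(-9/23) = -1062/23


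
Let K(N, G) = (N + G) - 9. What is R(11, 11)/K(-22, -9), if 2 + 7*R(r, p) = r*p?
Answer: -17/40 ≈ -0.42500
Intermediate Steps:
R(r, p) = -2/7 + p*r/7 (R(r, p) = -2/7 + (r*p)/7 = -2/7 + (p*r)/7 = -2/7 + p*r/7)
K(N, G) = -9 + G + N (K(N, G) = (G + N) - 9 = -9 + G + N)
R(11, 11)/K(-22, -9) = (-2/7 + (1/7)*11*11)/(-9 - 9 - 22) = (-2/7 + 121/7)/(-40) = 17*(-1/40) = -17/40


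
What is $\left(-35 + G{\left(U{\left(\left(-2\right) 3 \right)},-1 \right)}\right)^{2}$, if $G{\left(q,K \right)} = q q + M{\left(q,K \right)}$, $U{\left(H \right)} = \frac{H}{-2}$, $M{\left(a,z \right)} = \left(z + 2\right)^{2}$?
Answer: $625$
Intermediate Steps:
$M{\left(a,z \right)} = \left(2 + z\right)^{2}$
$U{\left(H \right)} = - \frac{H}{2}$ ($U{\left(H \right)} = H \left(- \frac{1}{2}\right) = - \frac{H}{2}$)
$G{\left(q,K \right)} = q^{2} + \left(2 + K\right)^{2}$ ($G{\left(q,K \right)} = q q + \left(2 + K\right)^{2} = q^{2} + \left(2 + K\right)^{2}$)
$\left(-35 + G{\left(U{\left(\left(-2\right) 3 \right)},-1 \right)}\right)^{2} = \left(-35 + \left(\left(- \frac{\left(-2\right) 3}{2}\right)^{2} + \left(2 - 1\right)^{2}\right)\right)^{2} = \left(-35 + \left(\left(\left(- \frac{1}{2}\right) \left(-6\right)\right)^{2} + 1^{2}\right)\right)^{2} = \left(-35 + \left(3^{2} + 1\right)\right)^{2} = \left(-35 + \left(9 + 1\right)\right)^{2} = \left(-35 + 10\right)^{2} = \left(-25\right)^{2} = 625$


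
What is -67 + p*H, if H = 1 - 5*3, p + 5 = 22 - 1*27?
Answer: 73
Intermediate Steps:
p = -10 (p = -5 + (22 - 1*27) = -5 + (22 - 27) = -5 - 5 = -10)
H = -14 (H = 1 - 15 = -14)
-67 + p*H = -67 - 10*(-14) = -67 + 140 = 73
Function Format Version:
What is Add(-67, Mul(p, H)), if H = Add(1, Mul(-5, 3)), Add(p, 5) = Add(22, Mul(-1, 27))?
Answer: 73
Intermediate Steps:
p = -10 (p = Add(-5, Add(22, Mul(-1, 27))) = Add(-5, Add(22, -27)) = Add(-5, -5) = -10)
H = -14 (H = Add(1, -15) = -14)
Add(-67, Mul(p, H)) = Add(-67, Mul(-10, -14)) = Add(-67, 140) = 73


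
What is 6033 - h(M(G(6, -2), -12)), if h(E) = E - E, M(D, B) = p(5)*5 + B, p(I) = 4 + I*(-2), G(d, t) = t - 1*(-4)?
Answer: 6033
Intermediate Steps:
G(d, t) = 4 + t (G(d, t) = t + 4 = 4 + t)
p(I) = 4 - 2*I
M(D, B) = -30 + B (M(D, B) = (4 - 2*5)*5 + B = (4 - 10)*5 + B = -6*5 + B = -30 + B)
h(E) = 0
6033 - h(M(G(6, -2), -12)) = 6033 - 1*0 = 6033 + 0 = 6033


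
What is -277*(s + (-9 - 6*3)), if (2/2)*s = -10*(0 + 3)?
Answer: 15789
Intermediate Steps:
s = -30 (s = -10*(0 + 3) = -10*3 = -30)
-277*(s + (-9 - 6*3)) = -277*(-30 + (-9 - 6*3)) = -277*(-30 + (-9 - 18)) = -277*(-30 - 27) = -277*(-57) = 15789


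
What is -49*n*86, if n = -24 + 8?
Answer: 67424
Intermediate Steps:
n = -16
-49*n*86 = -49*(-16)*86 = 784*86 = 67424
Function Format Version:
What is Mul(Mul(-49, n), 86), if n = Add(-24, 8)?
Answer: 67424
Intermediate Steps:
n = -16
Mul(Mul(-49, n), 86) = Mul(Mul(-49, -16), 86) = Mul(784, 86) = 67424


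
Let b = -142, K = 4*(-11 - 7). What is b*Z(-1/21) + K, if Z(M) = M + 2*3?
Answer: -19262/21 ≈ -917.24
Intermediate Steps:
K = -72 (K = 4*(-18) = -72)
Z(M) = 6 + M (Z(M) = M + 6 = 6 + M)
b*Z(-1/21) + K = -142*(6 - 1/21) - 72 = -142*125/21 - 72 = -17750/21 - 72 = -19262/21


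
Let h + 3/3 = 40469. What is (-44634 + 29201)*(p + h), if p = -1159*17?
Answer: -320466245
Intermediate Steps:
h = 40468 (h = -1 + 40469 = 40468)
p = -19703
(-44634 + 29201)*(p + h) = (-44634 + 29201)*(-19703 + 40468) = -15433*20765 = -320466245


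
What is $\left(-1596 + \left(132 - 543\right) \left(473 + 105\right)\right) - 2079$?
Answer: $-241233$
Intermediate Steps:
$\left(-1596 + \left(132 - 543\right) \left(473 + 105\right)\right) - 2079 = \left(-1596 - 237558\right) - 2079 = -239154 - 2079 = -241233$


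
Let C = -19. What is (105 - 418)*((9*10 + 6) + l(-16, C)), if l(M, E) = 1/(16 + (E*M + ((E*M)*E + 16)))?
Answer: -163460807/5440 ≈ -30048.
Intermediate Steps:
l(M, E) = 1/(32 + E*M + M*E²) (l(M, E) = 1/(16 + (E*M + (M*E² + 16))) = 1/(16 + (E*M + (16 + M*E²))) = 1/(16 + (16 + E*M + M*E²)) = 1/(32 + E*M + M*E²))
(105 - 418)*((9*10 + 6) + l(-16, C)) = (105 - 418)*((9*10 + 6) + 1/(32 - 19*(-16) - 16*(-19)²)) = -313*((90 + 6) + 1/(32 + 304 - 16*361)) = -313*(96 + 1/(32 + 304 - 5776)) = -313*(96 + 1/(-5440)) = -313*(96 - 1/5440) = -313*522239/5440 = -163460807/5440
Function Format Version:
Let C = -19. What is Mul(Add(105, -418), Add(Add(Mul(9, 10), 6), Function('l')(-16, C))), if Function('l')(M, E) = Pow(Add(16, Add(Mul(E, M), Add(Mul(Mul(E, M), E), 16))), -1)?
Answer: Rational(-163460807, 5440) ≈ -30048.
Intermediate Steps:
Function('l')(M, E) = Pow(Add(32, Mul(E, M), Mul(M, Pow(E, 2))), -1) (Function('l')(M, E) = Pow(Add(16, Add(Mul(E, M), Add(Mul(M, Pow(E, 2)), 16))), -1) = Pow(Add(16, Add(Mul(E, M), Add(16, Mul(M, Pow(E, 2))))), -1) = Pow(Add(16, Add(16, Mul(E, M), Mul(M, Pow(E, 2)))), -1) = Pow(Add(32, Mul(E, M), Mul(M, Pow(E, 2))), -1))
Mul(Add(105, -418), Add(Add(Mul(9, 10), 6), Function('l')(-16, C))) = Mul(Add(105, -418), Add(Add(Mul(9, 10), 6), Pow(Add(32, Mul(-19, -16), Mul(-16, Pow(-19, 2))), -1))) = Mul(-313, Add(Add(90, 6), Pow(Add(32, 304, Mul(-16, 361)), -1))) = Mul(-313, Add(96, Pow(Add(32, 304, -5776), -1))) = Mul(-313, Add(96, Pow(-5440, -1))) = Mul(-313, Add(96, Rational(-1, 5440))) = Mul(-313, Rational(522239, 5440)) = Rational(-163460807, 5440)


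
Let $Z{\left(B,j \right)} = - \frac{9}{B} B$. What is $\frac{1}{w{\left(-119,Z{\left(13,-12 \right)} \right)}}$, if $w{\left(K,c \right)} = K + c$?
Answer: $- \frac{1}{128} \approx -0.0078125$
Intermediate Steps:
$Z{\left(B,j \right)} = -9$
$\frac{1}{w{\left(-119,Z{\left(13,-12 \right)} \right)}} = \frac{1}{-119 - 9} = \frac{1}{-128} = - \frac{1}{128}$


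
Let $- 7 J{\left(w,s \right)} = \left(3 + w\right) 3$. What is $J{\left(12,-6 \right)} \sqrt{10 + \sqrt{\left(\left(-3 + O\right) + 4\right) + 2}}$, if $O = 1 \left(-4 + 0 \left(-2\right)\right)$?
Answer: $- \frac{45 \sqrt{10 + i}}{7} \approx -20.354 - 1.0152 i$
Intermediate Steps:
$O = -4$ ($O = 1 \left(-4 + 0\right) = 1 \left(-4\right) = -4$)
$J{\left(w,s \right)} = - \frac{9}{7} - \frac{3 w}{7}$ ($J{\left(w,s \right)} = - \frac{\left(3 + w\right) 3}{7} = - \frac{9 + 3 w}{7} = - \frac{9}{7} - \frac{3 w}{7}$)
$J{\left(12,-6 \right)} \sqrt{10 + \sqrt{\left(\left(-3 + O\right) + 4\right) + 2}} = \left(- \frac{9}{7} - \frac{36}{7}\right) \sqrt{10 + \sqrt{\left(\left(-3 - 4\right) + 4\right) + 2}} = \left(- \frac{9}{7} - \frac{36}{7}\right) \sqrt{10 + \sqrt{\left(-7 + 4\right) + 2}} = - \frac{45 \sqrt{10 + \sqrt{-3 + 2}}}{7} = - \frac{45 \sqrt{10 + \sqrt{-1}}}{7} = - \frac{45 \sqrt{10 + i}}{7}$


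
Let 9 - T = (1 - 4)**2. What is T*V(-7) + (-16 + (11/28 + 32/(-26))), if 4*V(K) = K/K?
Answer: -6129/364 ≈ -16.838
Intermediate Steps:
V(K) = 1/4 (V(K) = (K/K)/4 = (1/4)*1 = 1/4)
T = 0 (T = 9 - (1 - 4)**2 = 9 - 1*(-3)**2 = 9 - 1*9 = 9 - 9 = 0)
T*V(-7) + (-16 + (11/28 + 32/(-26))) = 0*(1/4) + (-16 + (11/28 + 32/(-26))) = 0 + (-16 + (11*(1/28) + 32*(-1/26))) = 0 + (-16 + (11/28 - 16/13)) = 0 + (-16 - 305/364) = 0 - 6129/364 = -6129/364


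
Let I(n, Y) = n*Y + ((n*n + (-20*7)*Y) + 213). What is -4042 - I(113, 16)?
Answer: -16592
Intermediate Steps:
I(n, Y) = 213 + n² - 140*Y + Y*n (I(n, Y) = Y*n + ((n² - 140*Y) + 213) = Y*n + (213 + n² - 140*Y) = 213 + n² - 140*Y + Y*n)
-4042 - I(113, 16) = -4042 - (213 + 113² - 140*16 + 16*113) = -4042 - (213 + 12769 - 2240 + 1808) = -4042 - 1*12550 = -4042 - 12550 = -16592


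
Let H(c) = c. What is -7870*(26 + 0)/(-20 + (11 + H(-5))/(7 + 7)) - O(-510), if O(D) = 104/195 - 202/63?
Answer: 451302454/43155 ≈ 10458.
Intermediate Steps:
O(D) = -842/315 (O(D) = 104*(1/195) - 202*1/63 = 8/15 - 202/63 = -842/315)
-7870*(26 + 0)/(-20 + (11 + H(-5))/(7 + 7)) - O(-510) = -7870*(26 + 0)/(-20 + (11 - 5)/(7 + 7)) - 1*(-842/315) = -204620/(-20 + 6/14) + 842/315 = -204620/(-20 + 6*(1/14)) + 842/315 = -204620/(-20 + 3/7) + 842/315 = -204620/(-137/7) + 842/315 = -204620*(-7)/137 + 842/315 = -7870*(-182/137) + 842/315 = 1432340/137 + 842/315 = 451302454/43155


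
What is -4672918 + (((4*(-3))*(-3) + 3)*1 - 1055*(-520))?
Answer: -4124279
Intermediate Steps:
-4672918 + (((4*(-3))*(-3) + 3)*1 - 1055*(-520)) = -4672918 + ((-12*(-3) + 3)*1 + 548600) = -4672918 + ((36 + 3)*1 + 548600) = -4672918 + (39*1 + 548600) = -4672918 + (39 + 548600) = -4672918 + 548639 = -4124279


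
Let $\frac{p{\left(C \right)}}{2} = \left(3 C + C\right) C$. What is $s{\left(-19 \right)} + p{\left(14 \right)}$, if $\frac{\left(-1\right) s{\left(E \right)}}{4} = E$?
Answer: $1644$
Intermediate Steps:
$s{\left(E \right)} = - 4 E$
$p{\left(C \right)} = 8 C^{2}$ ($p{\left(C \right)} = 2 \left(3 C + C\right) C = 2 \cdot 4 C C = 2 \cdot 4 C^{2} = 8 C^{2}$)
$s{\left(-19 \right)} + p{\left(14 \right)} = \left(-4\right) \left(-19\right) + 8 \cdot 14^{2} = 76 + 8 \cdot 196 = 76 + 1568 = 1644$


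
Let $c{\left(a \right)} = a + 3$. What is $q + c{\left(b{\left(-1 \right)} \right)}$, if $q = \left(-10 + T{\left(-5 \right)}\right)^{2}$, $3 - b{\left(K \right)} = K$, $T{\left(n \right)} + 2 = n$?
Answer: $296$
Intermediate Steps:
$T{\left(n \right)} = -2 + n$
$b{\left(K \right)} = 3 - K$
$c{\left(a \right)} = 3 + a$
$q = 289$ ($q = \left(-10 - 7\right)^{2} = \left(-17\right)^{2} = 289$)
$q + c{\left(b{\left(-1 \right)} \right)} = 289 + \left(3 + \left(3 - -1\right)\right) = 289 + \left(3 + \left(3 + 1\right)\right) = 289 + \left(3 + 4\right) = 289 + 7 = 296$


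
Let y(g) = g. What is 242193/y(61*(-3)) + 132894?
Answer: 8025803/61 ≈ 1.3157e+5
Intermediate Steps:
242193/y(61*(-3)) + 132894 = 242193/((61*(-3))) + 132894 = 242193/(-183) + 132894 = 242193*(-1/183) + 132894 = -80731/61 + 132894 = 8025803/61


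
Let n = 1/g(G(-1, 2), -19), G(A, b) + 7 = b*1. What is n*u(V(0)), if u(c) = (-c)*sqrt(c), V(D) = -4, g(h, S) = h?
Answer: -8*I/5 ≈ -1.6*I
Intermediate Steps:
G(A, b) = -7 + b (G(A, b) = -7 + b*1 = -7 + b)
n = -1/5 (n = 1/(-7 + 2) = 1/(-5) = -1/5 ≈ -0.20000)
u(c) = -c**(3/2)
n*u(V(0)) = -(-1)*(-4)**(3/2)/5 = -(-1)*(-8*I)/5 = -8*I/5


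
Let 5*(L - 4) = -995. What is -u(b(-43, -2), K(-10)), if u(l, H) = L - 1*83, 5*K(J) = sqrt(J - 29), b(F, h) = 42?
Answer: 278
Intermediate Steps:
L = -195 (L = 4 + (1/5)*(-995) = 4 - 199 = -195)
K(J) = sqrt(-29 + J)/5 (K(J) = sqrt(J - 29)/5 = sqrt(-29 + J)/5)
u(l, H) = -278 (u(l, H) = -195 - 1*83 = -195 - 83 = -278)
-u(b(-43, -2), K(-10)) = -1*(-278) = 278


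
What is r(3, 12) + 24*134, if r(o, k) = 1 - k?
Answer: 3205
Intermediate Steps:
r(3, 12) + 24*134 = (1 - 1*12) + 24*134 = (1 - 12) + 3216 = -11 + 3216 = 3205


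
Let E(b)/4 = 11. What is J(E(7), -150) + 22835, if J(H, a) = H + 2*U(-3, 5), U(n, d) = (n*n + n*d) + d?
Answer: 22877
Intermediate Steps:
E(b) = 44 (E(b) = 4*11 = 44)
U(n, d) = d + n**2 + d*n (U(n, d) = (n**2 + d*n) + d = d + n**2 + d*n)
J(H, a) = -2 + H (J(H, a) = H + 2*(5 + (-3)**2 + 5*(-3)) = H + 2*(5 + 9 - 15) = H + 2*(-1) = H - 2 = -2 + H)
J(E(7), -150) + 22835 = (-2 + 44) + 22835 = 42 + 22835 = 22877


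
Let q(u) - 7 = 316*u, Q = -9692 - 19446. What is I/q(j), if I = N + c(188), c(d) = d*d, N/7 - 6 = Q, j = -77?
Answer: 33716/4865 ≈ 6.9303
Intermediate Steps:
Q = -29138
N = -203924 (N = 42 + 7*(-29138) = 42 - 203966 = -203924)
c(d) = d**2
q(u) = 7 + 316*u
I = -168580 (I = -203924 + 188**2 = -203924 + 35344 = -168580)
I/q(j) = -168580/(7 + 316*(-77)) = -168580/(7 - 24332) = -168580/(-24325) = -168580*(-1/24325) = 33716/4865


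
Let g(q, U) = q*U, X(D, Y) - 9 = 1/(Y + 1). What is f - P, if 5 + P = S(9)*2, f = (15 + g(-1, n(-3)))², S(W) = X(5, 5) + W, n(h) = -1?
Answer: 674/3 ≈ 224.67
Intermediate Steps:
X(D, Y) = 9 + 1/(1 + Y) (X(D, Y) = 9 + 1/(Y + 1) = 9 + 1/(1 + Y))
g(q, U) = U*q
S(W) = 55/6 + W (S(W) = (10 + 9*5)/(1 + 5) + W = (10 + 45)/6 + W = (⅙)*55 + W = 55/6 + W)
f = 256 (f = (15 - 1*(-1))² = (15 + 1)² = 16² = 256)
P = 94/3 (P = -5 + (55/6 + 9)*2 = -5 + (109/6)*2 = -5 + 109/3 = 94/3 ≈ 31.333)
f - P = 256 - 1*94/3 = 256 - 94/3 = 674/3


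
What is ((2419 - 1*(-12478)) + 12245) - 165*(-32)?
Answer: 32422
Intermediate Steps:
((2419 - 1*(-12478)) + 12245) - 165*(-32) = ((2419 + 12478) + 12245) + 5280 = (14897 + 12245) + 5280 = 27142 + 5280 = 32422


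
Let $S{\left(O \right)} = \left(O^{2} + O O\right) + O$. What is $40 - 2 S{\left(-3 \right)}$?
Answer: $10$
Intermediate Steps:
$S{\left(O \right)} = O + 2 O^{2}$ ($S{\left(O \right)} = \left(O^{2} + O^{2}\right) + O = 2 O^{2} + O = O + 2 O^{2}$)
$40 - 2 S{\left(-3 \right)} = 40 - 2 \left(- 3 \left(1 + 2 \left(-3\right)\right)\right) = 40 - 2 \left(- 3 \left(1 - 6\right)\right) = 40 - 2 \left(\left(-3\right) \left(-5\right)\right) = 40 - 30 = 10$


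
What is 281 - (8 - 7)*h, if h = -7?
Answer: 288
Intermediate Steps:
281 - (8 - 7)*h = 281 - (8 - 7)*(-7) = 281 - (-7) = 281 - 1*(-7) = 281 + 7 = 288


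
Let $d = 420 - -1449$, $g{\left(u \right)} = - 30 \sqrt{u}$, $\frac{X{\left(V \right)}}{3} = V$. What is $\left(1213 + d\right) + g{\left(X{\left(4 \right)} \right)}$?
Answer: $3082 - 60 \sqrt{3} \approx 2978.1$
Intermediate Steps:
$X{\left(V \right)} = 3 V$
$d = 1869$ ($d = 420 + 1449 = 1869$)
$\left(1213 + d\right) + g{\left(X{\left(4 \right)} \right)} = \left(1213 + 1869\right) - 30 \sqrt{3 \cdot 4} = 3082 - 30 \sqrt{12} = 3082 - 30 \cdot 2 \sqrt{3} = 3082 - 60 \sqrt{3}$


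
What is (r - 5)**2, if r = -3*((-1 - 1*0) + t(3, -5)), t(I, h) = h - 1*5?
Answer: 784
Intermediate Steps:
t(I, h) = -5 + h (t(I, h) = h - 5 = -5 + h)
r = 33 (r = -3*((-1 - 1*0) + (-5 - 5)) = -3*((-1 + 0) - 10) = -3*(-1 - 10) = -3*(-11) = 33)
(r - 5)**2 = (33 - 5)**2 = 28**2 = 784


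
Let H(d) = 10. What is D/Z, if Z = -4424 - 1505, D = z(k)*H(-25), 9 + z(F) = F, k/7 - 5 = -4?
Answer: 20/5929 ≈ 0.0033733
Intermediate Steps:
k = 7 (k = 35 + 7*(-4) = 35 - 28 = 7)
z(F) = -9 + F
D = -20 (D = (-9 + 7)*10 = -2*10 = -20)
Z = -5929
D/Z = -20/(-5929) = -20*(-1/5929) = 20/5929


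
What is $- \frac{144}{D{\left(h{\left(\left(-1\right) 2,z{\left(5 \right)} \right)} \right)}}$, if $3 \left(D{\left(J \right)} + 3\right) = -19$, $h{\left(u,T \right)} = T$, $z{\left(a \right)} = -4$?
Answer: $\frac{108}{7} \approx 15.429$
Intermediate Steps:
$D{\left(J \right)} = - \frac{28}{3}$ ($D{\left(J \right)} = -3 + \frac{1}{3} \left(-19\right) = -3 - \frac{19}{3} = - \frac{28}{3}$)
$- \frac{144}{D{\left(h{\left(\left(-1\right) 2,z{\left(5 \right)} \right)} \right)}} = - \frac{144}{- \frac{28}{3}} = \left(-144\right) \left(- \frac{3}{28}\right) = \frac{108}{7}$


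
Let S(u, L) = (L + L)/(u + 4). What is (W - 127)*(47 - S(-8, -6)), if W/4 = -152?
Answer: -32340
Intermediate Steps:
W = -608 (W = 4*(-152) = -608)
S(u, L) = 2*L/(4 + u) (S(u, L) = (2*L)/(4 + u) = 2*L/(4 + u))
(W - 127)*(47 - S(-8, -6)) = (-608 - 127)*(47 - 2*(-6)/(4 - 8)) = -735*(47 - 2*(-6)/(-4)) = -735*(47 - 2*(-6)*(-1)/4) = -735*(47 - 1*3) = -735*(47 - 3) = -735*44 = -32340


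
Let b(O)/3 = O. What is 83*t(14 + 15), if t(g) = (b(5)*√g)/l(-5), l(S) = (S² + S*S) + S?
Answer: 83*√29/3 ≈ 148.99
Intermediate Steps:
b(O) = 3*O
l(S) = S + 2*S² (l(S) = (S² + S²) + S = 2*S² + S = S + 2*S²)
t(g) = √g/3 (t(g) = ((3*5)*√g)/((-5*(1 + 2*(-5)))) = (15*√g)/((-5*(1 - 10))) = (15*√g)/((-5*(-9))) = (15*√g)/45 = (15*√g)*(1/45) = √g/3)
83*t(14 + 15) = 83*(√(14 + 15)/3) = 83*(√29/3) = 83*√29/3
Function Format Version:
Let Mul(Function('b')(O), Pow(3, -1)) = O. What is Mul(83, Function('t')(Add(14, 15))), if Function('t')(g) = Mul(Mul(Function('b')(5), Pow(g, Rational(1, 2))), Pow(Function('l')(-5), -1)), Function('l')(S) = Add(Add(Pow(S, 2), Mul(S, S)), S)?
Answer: Mul(Rational(83, 3), Pow(29, Rational(1, 2))) ≈ 148.99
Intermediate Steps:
Function('b')(O) = Mul(3, O)
Function('l')(S) = Add(S, Mul(2, Pow(S, 2))) (Function('l')(S) = Add(Add(Pow(S, 2), Pow(S, 2)), S) = Add(Mul(2, Pow(S, 2)), S) = Add(S, Mul(2, Pow(S, 2))))
Function('t')(g) = Mul(Rational(1, 3), Pow(g, Rational(1, 2))) (Function('t')(g) = Mul(Mul(Mul(3, 5), Pow(g, Rational(1, 2))), Pow(Mul(-5, Add(1, Mul(2, -5))), -1)) = Mul(Mul(15, Pow(g, Rational(1, 2))), Pow(Mul(-5, Add(1, -10)), -1)) = Mul(Mul(15, Pow(g, Rational(1, 2))), Pow(Mul(-5, -9), -1)) = Mul(Mul(15, Pow(g, Rational(1, 2))), Pow(45, -1)) = Mul(Mul(15, Pow(g, Rational(1, 2))), Rational(1, 45)) = Mul(Rational(1, 3), Pow(g, Rational(1, 2))))
Mul(83, Function('t')(Add(14, 15))) = Mul(83, Mul(Rational(1, 3), Pow(Add(14, 15), Rational(1, 2)))) = Mul(83, Mul(Rational(1, 3), Pow(29, Rational(1, 2)))) = Mul(Rational(83, 3), Pow(29, Rational(1, 2)))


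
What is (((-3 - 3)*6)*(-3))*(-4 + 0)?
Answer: -432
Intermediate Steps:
(((-3 - 3)*6)*(-3))*(-4 + 0) = (-6*6*(-3))*(-4) = -36*(-3)*(-4) = 108*(-4) = -432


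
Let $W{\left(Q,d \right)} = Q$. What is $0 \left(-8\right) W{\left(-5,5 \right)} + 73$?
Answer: $73$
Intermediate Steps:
$0 \left(-8\right) W{\left(-5,5 \right)} + 73 = 0 \left(-8\right) \left(-5\right) + 73 = 0 \left(-5\right) + 73 = 0 + 73 = 73$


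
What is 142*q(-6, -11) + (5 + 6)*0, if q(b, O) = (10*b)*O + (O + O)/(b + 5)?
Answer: 96844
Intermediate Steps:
q(b, O) = 2*O/(5 + b) + 10*O*b (q(b, O) = 10*O*b + (2*O)/(5 + b) = 10*O*b + 2*O/(5 + b) = 2*O/(5 + b) + 10*O*b)
142*q(-6, -11) + (5 + 6)*0 = 142*(2*(-11)*(1 + 5*(-6)**2 + 25*(-6))/(5 - 6)) + (5 + 6)*0 = 142*(2*(-11)*(1 + 5*36 - 150)/(-1)) + 11*0 = 142*(2*(-11)*(-1)*(1 + 180 - 150)) + 0 = 142*(2*(-11)*(-1)*31) + 0 = 142*682 + 0 = 96844 + 0 = 96844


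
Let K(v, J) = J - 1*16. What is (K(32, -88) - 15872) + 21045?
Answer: 5069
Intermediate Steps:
K(v, J) = -16 + J (K(v, J) = J - 16 = -16 + J)
(K(32, -88) - 15872) + 21045 = ((-16 - 88) - 15872) + 21045 = (-104 - 15872) + 21045 = -15976 + 21045 = 5069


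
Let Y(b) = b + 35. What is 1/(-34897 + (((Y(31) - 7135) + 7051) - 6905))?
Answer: -1/41820 ≈ -2.3912e-5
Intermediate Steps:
Y(b) = 35 + b
1/(-34897 + (((Y(31) - 7135) + 7051) - 6905)) = 1/(-34897 + ((((35 + 31) - 7135) + 7051) - 6905)) = 1/(-34897 + (((66 - 7135) + 7051) - 6905)) = 1/(-34897 + ((-7069 + 7051) - 6905)) = 1/(-34897 + (-18 - 6905)) = 1/(-34897 - 6923) = 1/(-41820) = -1/41820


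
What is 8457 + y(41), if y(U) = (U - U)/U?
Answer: 8457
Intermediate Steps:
y(U) = 0 (y(U) = 0/U = 0)
8457 + y(41) = 8457 + 0 = 8457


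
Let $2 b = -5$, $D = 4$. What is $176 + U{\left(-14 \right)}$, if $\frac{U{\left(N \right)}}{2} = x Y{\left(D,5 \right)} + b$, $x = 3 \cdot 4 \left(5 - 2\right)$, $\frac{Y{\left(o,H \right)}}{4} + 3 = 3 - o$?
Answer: $-981$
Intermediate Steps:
$Y{\left(o,H \right)} = - 4 o$ ($Y{\left(o,H \right)} = -12 + 4 \left(3 - o\right) = -12 - \left(-12 + 4 o\right) = - 4 o$)
$b = - \frac{5}{2}$ ($b = \frac{1}{2} \left(-5\right) = - \frac{5}{2} \approx -2.5$)
$x = 36$ ($x = 12 \cdot 3 = 36$)
$U{\left(N \right)} = -1157$ ($U{\left(N \right)} = 2 \left(36 \left(\left(-4\right) 4\right) - \frac{5}{2}\right) = 2 \left(36 \left(-16\right) - \frac{5}{2}\right) = 2 \left(-576 - \frac{5}{2}\right) = 2 \left(- \frac{1157}{2}\right) = -1157$)
$176 + U{\left(-14 \right)} = 176 - 1157 = -981$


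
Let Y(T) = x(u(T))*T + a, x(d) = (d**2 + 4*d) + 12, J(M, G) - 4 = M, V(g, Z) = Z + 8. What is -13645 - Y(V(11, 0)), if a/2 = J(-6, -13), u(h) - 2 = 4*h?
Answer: -24073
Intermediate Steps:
V(g, Z) = 8 + Z
u(h) = 2 + 4*h
J(M, G) = 4 + M
x(d) = 12 + d**2 + 4*d
a = -4 (a = 2*(4 - 6) = 2*(-2) = -4)
Y(T) = -4 + T*(20 + (2 + 4*T)**2 + 16*T) (Y(T) = (12 + (2 + 4*T)**2 + 4*(2 + 4*T))*T - 4 = (12 + (2 + 4*T)**2 + (8 + 16*T))*T - 4 = (20 + (2 + 4*T)**2 + 16*T)*T - 4 = T*(20 + (2 + 4*T)**2 + 16*T) - 4 = -4 + T*(20 + (2 + 4*T)**2 + 16*T))
-13645 - Y(V(11, 0)) = -13645 - (-4 + 16*(8 + 0)**3 + 24*(8 + 0) + 32*(8 + 0)**2) = -13645 - (-4 + 16*8**3 + 24*8 + 32*8**2) = -13645 - (-4 + 16*512 + 192 + 32*64) = -13645 - (-4 + 8192 + 192 + 2048) = -13645 - 1*10428 = -13645 - 10428 = -24073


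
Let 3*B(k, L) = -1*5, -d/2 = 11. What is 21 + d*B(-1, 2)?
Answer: 173/3 ≈ 57.667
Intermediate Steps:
d = -22 (d = -2*11 = -22)
B(k, L) = -5/3 (B(k, L) = (-1*5)/3 = (1/3)*(-5) = -5/3)
21 + d*B(-1, 2) = 21 - 22*(-5/3) = 21 + 110/3 = 173/3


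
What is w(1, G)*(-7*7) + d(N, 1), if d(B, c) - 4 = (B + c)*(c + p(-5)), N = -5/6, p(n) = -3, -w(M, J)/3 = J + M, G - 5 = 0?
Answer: 2657/3 ≈ 885.67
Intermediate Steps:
G = 5 (G = 5 + 0 = 5)
w(M, J) = -3*J - 3*M (w(M, J) = -3*(J + M) = -3*J - 3*M)
N = -⅚ (N = -5*⅙ = -⅚ ≈ -0.83333)
d(B, c) = 4 + (-3 + c)*(B + c) (d(B, c) = 4 + (B + c)*(c - 3) = 4 + (B + c)*(-3 + c) = 4 + (-3 + c)*(B + c))
w(1, G)*(-7*7) + d(N, 1) = (-3*5 - 3*1)*(-7*7) + (4 + 1² - 3*(-⅚) - 3*1 - ⅚*1) = (-15 - 3)*(-49) + (4 + 1 + 5/2 - 3 - ⅚) = -18*(-49) + 11/3 = 882 + 11/3 = 2657/3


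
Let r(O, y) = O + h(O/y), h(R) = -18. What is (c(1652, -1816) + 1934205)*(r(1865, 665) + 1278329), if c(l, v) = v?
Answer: 2473798020464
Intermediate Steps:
r(O, y) = -18 + O (r(O, y) = O - 18 = -18 + O)
(c(1652, -1816) + 1934205)*(r(1865, 665) + 1278329) = (-1816 + 1934205)*((-18 + 1865) + 1278329) = 1932389*(1847 + 1278329) = 1932389*1280176 = 2473798020464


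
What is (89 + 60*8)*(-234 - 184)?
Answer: -237842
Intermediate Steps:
(89 + 60*8)*(-234 - 184) = (89 + 480)*(-418) = 569*(-418) = -237842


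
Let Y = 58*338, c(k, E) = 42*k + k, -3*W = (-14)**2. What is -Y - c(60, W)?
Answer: -22184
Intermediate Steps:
W = -196/3 (W = -1/3*(-14)**2 = -1/3*196 = -196/3 ≈ -65.333)
c(k, E) = 43*k
Y = 19604
-Y - c(60, W) = -1*19604 - 43*60 = -19604 - 1*2580 = -19604 - 2580 = -22184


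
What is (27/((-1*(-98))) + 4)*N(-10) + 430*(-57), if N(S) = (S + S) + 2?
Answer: -1204761/49 ≈ -24587.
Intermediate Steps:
N(S) = 2 + 2*S (N(S) = 2*S + 2 = 2 + 2*S)
(27/((-1*(-98))) + 4)*N(-10) + 430*(-57) = (27/((-1*(-98))) + 4)*(2 + 2*(-10)) + 430*(-57) = (27/98 + 4)*(2 - 20) - 24510 = (27*(1/98) + 4)*(-18) - 24510 = (27/98 + 4)*(-18) - 24510 = (419/98)*(-18) - 24510 = -3771/49 - 24510 = -1204761/49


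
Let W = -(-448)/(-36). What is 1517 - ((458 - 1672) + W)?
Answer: 24691/9 ≈ 2743.4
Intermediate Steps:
W = -112/9 (W = -(-448)*(-1)/36 = -14*8/9 = -112/9 ≈ -12.444)
1517 - ((458 - 1672) + W) = 1517 - ((458 - 1672) - 112/9) = 1517 - (-1214 - 112/9) = 1517 - 1*(-11038/9) = 1517 + 11038/9 = 24691/9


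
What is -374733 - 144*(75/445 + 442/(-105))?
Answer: -1165480671/3115 ≈ -3.7415e+5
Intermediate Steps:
-374733 - 144*(75/445 + 442/(-105)) = -374733 - 144*(75*(1/445) + 442*(-1/105)) = -374733 - 144*(15/89 - 442/105) = -374733 - 144*(-37763/9345) = -374733 + 1812624/3115 = -1165480671/3115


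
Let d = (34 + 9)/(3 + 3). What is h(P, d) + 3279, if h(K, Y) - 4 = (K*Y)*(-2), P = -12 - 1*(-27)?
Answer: 3068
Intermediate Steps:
P = 15 (P = -12 + 27 = 15)
d = 43/6 ≈ 7.1667
h(K, Y) = 4 - 2*K*Y (h(K, Y) = 4 + (K*Y)*(-2) = 4 - 2*K*Y)
h(P, d) + 3279 = (4 - 2*15*43/6) + 3279 = (4 - 215) + 3279 = -211 + 3279 = 3068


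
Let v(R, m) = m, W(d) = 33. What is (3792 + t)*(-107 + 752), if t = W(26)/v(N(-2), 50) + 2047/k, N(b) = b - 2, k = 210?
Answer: 85839352/35 ≈ 2.4526e+6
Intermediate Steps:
N(b) = -2 + b
t = 5464/525 (t = 33/50 + 2047/210 = 5464/525 ≈ 10.408)
(3792 + t)*(-107 + 752) = (3792 + 5464/525)*(-107 + 752) = (1996264/525)*645 = 85839352/35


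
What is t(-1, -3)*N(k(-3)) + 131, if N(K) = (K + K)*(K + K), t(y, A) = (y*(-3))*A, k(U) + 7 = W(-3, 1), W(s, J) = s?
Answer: -3469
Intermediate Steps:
k(U) = -10 (k(U) = -7 - 3 = -10)
t(y, A) = -3*A*y (t(y, A) = (-3*y)*A = -3*A*y)
N(K) = 4*K**2 (N(K) = (2*K)*(2*K) = 4*K**2)
t(-1, -3)*N(k(-3)) + 131 = (-3*(-3)*(-1))*(4*(-10)**2) + 131 = -36*100 + 131 = -9*400 + 131 = -3600 + 131 = -3469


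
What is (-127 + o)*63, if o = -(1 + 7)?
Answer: -8505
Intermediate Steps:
o = -8 (o = -1*8 = -8)
(-127 + o)*63 = (-127 - 8)*63 = -135*63 = -8505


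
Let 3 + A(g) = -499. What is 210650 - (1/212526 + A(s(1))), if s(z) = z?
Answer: 44875289951/212526 ≈ 2.1115e+5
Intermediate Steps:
A(g) = -502 (A(g) = -3 - 499 = -502)
210650 - (1/212526 + A(s(1))) = 210650 - (1/212526 - 502) = 210650 - 1*(-106688051/212526) = 210650 + 106688051/212526 = 44875289951/212526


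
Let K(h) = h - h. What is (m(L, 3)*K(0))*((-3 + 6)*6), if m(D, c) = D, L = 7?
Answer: 0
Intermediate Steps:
K(h) = 0
(m(L, 3)*K(0))*((-3 + 6)*6) = (7*0)*((-3 + 6)*6) = 0*(3*6) = 0*18 = 0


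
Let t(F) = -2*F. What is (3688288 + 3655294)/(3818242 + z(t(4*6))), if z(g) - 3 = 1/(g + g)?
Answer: 704983872/366551519 ≈ 1.9233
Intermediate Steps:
z(g) = 3 + 1/(2*g) (z(g) = 3 + 1/(g + g) = 3 + 1/(2*g))
(3688288 + 3655294)/(3818242 + z(t(4*6))) = (3688288 + 3655294)/(3818242 + (3 + 1/(2*((-8*6))))) = 7343582/(3818242 + (3 + 1/(2*((-2*24))))) = 7343582/(3818242 + (3 + (½)/(-48))) = 7343582/(3818242 + (3 + (½)*(-1/48))) = 7343582/(3818242 + (3 - 1/96)) = 7343582/(3818242 + 287/96) = 7343582/(366551519/96) = 7343582*(96/366551519) = 704983872/366551519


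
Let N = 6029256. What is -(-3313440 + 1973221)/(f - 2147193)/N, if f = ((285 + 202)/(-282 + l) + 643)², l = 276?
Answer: -4020657/33128403778466 ≈ -1.2137e-7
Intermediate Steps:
f = 11363641/36 (f = ((285 + 202)/(-282 + 276) + 643)² = (487/(-6) + 643)² = (487*(-⅙) + 643)² = (-487/6 + 643)² = (3371/6)² = 11363641/36 ≈ 3.1566e+5)
-(-3313440 + 1973221)/(f - 2147193)/N = -(-3313440 + 1973221)/(11363641/36 - 2147193)/6029256 = -(-1340219/(-65935307/36))/6029256 = -(-1340219*(-36/65935307))/6029256 = -48247884/(65935307*6029256) = -1*4020657/33128403778466 = -4020657/33128403778466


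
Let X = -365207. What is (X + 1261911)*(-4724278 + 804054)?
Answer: -3515280541696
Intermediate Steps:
(X + 1261911)*(-4724278 + 804054) = (-365207 + 1261911)*(-4724278 + 804054) = 896704*(-3920224) = -3515280541696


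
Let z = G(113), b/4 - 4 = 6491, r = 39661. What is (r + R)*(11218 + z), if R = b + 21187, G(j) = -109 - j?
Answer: 954760688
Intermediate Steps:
b = 25980 (b = 16 + 4*6491 = 16 + 25964 = 25980)
R = 47167 (R = 25980 + 21187 = 47167)
z = -222 (z = -109 - 1*113 = -109 - 113 = -222)
(r + R)*(11218 + z) = (39661 + 47167)*(11218 - 222) = 86828*10996 = 954760688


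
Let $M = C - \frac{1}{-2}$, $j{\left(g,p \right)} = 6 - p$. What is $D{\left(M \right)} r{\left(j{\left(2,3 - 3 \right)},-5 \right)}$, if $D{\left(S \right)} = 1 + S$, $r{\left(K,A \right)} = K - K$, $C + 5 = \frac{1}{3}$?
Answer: $0$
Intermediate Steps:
$C = - \frac{14}{3}$ ($C = -5 + \frac{1}{3} = - \frac{14}{3} \approx -4.6667$)
$r{\left(K,A \right)} = 0$
$M = - \frac{25}{6}$ ($M = - \frac{14}{3} - \frac{1}{-2} = - \frac{14}{3} - - \frac{1}{2} = - \frac{14}{3} + \frac{1}{2} = - \frac{25}{6} \approx -4.1667$)
$D{\left(M \right)} r{\left(j{\left(2,3 - 3 \right)},-5 \right)} = \left(1 - \frac{25}{6}\right) 0 = \left(- \frac{19}{6}\right) 0 = 0$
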